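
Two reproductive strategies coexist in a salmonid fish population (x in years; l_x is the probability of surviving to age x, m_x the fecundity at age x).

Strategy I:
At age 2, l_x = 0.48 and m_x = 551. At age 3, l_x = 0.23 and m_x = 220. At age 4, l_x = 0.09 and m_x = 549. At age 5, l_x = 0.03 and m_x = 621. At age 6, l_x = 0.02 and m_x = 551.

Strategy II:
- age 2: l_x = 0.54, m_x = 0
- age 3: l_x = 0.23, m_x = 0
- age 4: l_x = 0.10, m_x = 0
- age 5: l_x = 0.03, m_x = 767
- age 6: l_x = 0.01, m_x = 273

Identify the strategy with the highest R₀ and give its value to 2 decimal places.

Strategy I: R₀ = 0.48×551 + 0.23×220 + 0.09×549 + 0.03×621 + 0.02×551 = 394.1400
Strategy II: R₀ = 0.54×0 + 0.23×0 + 0.10×0 + 0.03×767 + 0.01×273 = 25.7400
Highest R₀: strategy I with 394.1400.

394.14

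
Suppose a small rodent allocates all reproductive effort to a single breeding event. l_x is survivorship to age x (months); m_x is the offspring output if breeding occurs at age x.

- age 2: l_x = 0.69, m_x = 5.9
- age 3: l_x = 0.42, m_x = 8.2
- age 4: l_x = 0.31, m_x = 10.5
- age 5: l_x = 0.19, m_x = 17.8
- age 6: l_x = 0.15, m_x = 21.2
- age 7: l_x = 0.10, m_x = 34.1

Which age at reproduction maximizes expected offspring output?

2

Expected offspring if breeding at age x = l_x × m_x:
  age 2: 0.69 × 5.9 = 4.071
  age 3: 0.42 × 8.2 = 3.444
  age 4: 0.31 × 10.5 = 3.255
  age 5: 0.19 × 17.8 = 3.382
  age 6: 0.15 × 21.2 = 3.180
  age 7: 0.10 × 34.1 = 3.410
Maximum at age 2 (4.071).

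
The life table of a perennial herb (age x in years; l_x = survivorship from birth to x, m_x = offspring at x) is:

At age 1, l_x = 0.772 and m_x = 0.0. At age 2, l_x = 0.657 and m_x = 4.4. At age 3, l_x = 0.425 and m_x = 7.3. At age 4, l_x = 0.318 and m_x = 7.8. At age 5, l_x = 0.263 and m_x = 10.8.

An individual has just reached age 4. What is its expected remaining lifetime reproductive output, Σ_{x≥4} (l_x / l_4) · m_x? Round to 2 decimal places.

l_4 = 0.318. Conditional survival from age 4 to x is l_x / l_4.
  x=4: (0.318/0.318) × 7.8 = 7.8000
  x=5: (0.263/0.318) × 10.8 = 8.9321
Sum = 7.8000 + 8.9321 = 16.7321

16.73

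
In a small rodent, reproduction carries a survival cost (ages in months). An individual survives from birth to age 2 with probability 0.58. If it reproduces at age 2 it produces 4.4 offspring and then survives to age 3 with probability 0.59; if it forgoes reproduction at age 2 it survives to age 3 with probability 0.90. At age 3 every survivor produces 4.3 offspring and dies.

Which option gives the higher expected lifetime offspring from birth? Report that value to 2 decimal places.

breed at age 2: R₀ = 0.58 × (4.4 + 0.59 × 4.3) = 0.58 × 6.9370 = 4.0235
delay to age 3: R₀ = 0.58 × (0.90 × 4.3) = 0.58 × 3.8700 = 2.2446
Higher: breed at age 2 (4.0235).

4.02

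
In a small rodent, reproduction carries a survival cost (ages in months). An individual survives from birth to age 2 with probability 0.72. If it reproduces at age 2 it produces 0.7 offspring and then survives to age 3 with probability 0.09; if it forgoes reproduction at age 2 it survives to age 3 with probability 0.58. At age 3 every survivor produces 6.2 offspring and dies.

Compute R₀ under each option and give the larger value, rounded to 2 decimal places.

breed at age 2: R₀ = 0.72 × (0.7 + 0.09 × 6.2) = 0.72 × 1.2580 = 0.9058
delay to age 3: R₀ = 0.72 × (0.58 × 6.2) = 0.72 × 3.5960 = 2.5891
Higher: delay to age 3 (2.5891).

2.59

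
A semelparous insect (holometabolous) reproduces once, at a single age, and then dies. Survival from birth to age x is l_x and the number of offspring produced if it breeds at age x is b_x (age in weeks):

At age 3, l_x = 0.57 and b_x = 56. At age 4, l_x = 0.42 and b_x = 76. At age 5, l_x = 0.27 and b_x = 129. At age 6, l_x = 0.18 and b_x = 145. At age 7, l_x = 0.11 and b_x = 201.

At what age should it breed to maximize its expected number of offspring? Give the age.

Expected offspring if breeding at age x = l_x × b_x:
  age 3: 0.57 × 56 = 31.920
  age 4: 0.42 × 76 = 31.920
  age 5: 0.27 × 129 = 34.830
  age 6: 0.18 × 145 = 26.100
  age 7: 0.11 × 201 = 22.110
Maximum at age 5 (34.830).

5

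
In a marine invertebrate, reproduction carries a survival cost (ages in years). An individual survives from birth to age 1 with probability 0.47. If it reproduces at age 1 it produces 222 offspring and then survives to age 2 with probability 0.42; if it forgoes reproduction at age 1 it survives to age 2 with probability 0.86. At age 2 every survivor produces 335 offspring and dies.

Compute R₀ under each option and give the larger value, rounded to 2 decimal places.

170.47

breed at age 1: R₀ = 0.47 × (222 + 0.42 × 335) = 0.47 × 362.7000 = 170.4690
delay to age 2: R₀ = 0.47 × (0.86 × 335) = 0.47 × 288.1000 = 135.4070
Higher: breed at age 1 (170.4690).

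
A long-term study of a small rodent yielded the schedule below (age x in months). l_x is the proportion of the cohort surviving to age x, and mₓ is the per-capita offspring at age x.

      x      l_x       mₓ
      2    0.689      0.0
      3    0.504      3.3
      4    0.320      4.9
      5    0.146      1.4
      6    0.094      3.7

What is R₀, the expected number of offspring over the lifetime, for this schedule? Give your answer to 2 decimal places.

3.78

R₀ = Σ l_x mₓ:
  age 2: 0.689 × 0.0 = 0.0000
  age 3: 0.504 × 3.3 = 1.6632
  age 4: 0.320 × 4.9 = 1.5680
  age 5: 0.146 × 1.4 = 0.2044
  age 6: 0.094 × 3.7 = 0.3478
R₀ = 0.0000 + 1.6632 + 1.5680 + 0.2044 + 0.3478 = 3.7834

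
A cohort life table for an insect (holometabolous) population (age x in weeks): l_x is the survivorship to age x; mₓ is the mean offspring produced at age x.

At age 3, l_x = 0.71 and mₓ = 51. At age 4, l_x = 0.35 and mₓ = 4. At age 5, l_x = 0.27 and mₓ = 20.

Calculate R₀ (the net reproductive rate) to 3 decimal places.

R₀ = Σ l_x mₓ:
  age 3: 0.71 × 51 = 36.2100
  age 4: 0.35 × 4 = 1.4000
  age 5: 0.27 × 20 = 5.4000
R₀ = 36.2100 + 1.4000 + 5.4000 = 43.0100

43.010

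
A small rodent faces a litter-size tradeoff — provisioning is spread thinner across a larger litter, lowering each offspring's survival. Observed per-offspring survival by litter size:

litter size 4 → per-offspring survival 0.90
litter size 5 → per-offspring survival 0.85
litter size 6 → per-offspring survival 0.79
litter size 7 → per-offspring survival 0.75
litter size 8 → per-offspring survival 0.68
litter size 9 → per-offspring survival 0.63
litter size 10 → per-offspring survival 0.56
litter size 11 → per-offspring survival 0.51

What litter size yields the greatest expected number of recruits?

Expected recruits = c × s(c):
  c=4: 4 × 0.90 = 3.600
  c=5: 5 × 0.85 = 4.250
  c=6: 6 × 0.79 = 4.740
  c=7: 7 × 0.75 = 5.250
  c=8: 8 × 0.68 = 5.440
  c=9: 9 × 0.63 = 5.670
  c=10: 10 × 0.56 = 5.600
  c=11: 11 × 0.51 = 5.610
Maximum at c = 9 (5.670 recruits).

9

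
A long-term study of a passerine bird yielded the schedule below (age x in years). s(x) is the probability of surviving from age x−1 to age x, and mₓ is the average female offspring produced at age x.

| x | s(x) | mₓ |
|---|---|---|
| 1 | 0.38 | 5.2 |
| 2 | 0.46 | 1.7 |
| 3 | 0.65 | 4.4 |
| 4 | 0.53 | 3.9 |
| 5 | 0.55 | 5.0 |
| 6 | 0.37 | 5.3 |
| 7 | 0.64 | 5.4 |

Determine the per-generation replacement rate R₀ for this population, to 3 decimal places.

Survivorship from birth: l_x = s_1·s_2·…·s_x.
  l_1 = 0.38000
  l_2 = 0.17480
  l_3 = 0.11362
  l_4 = 0.06022
  l_5 = 0.03312
  l_6 = 0.01225
  l_7 = 0.00784
R₀ = Σ l_x mₓ:
  age 1: 0.38000 × 5.2 = 1.9760
  age 2: 0.17480 × 1.7 = 0.2972
  age 3: 0.11362 × 4.4 = 0.4999
  age 4: 0.06022 × 3.9 = 0.2349
  age 5: 0.03312 × 5.0 = 0.1656
  age 6: 0.01225 × 5.3 = 0.0649
  age 7: 0.00784 × 5.4 = 0.0423
R₀ = 1.9760 + 0.2972 + 0.4999 + 0.2349 + 0.1656 + 0.0649 + 0.0423 = 3.2808

3.281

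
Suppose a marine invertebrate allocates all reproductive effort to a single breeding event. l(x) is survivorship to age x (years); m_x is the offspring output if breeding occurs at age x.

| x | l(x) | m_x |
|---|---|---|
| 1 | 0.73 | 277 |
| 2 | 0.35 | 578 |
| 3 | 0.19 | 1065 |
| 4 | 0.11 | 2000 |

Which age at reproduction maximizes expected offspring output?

4

Expected offspring if breeding at age x = l(x) × m_x:
  age 1: 0.73 × 277 = 202.210
  age 2: 0.35 × 578 = 202.300
  age 3: 0.19 × 1065 = 202.350
  age 4: 0.11 × 2000 = 220.000
Maximum at age 4 (220.000).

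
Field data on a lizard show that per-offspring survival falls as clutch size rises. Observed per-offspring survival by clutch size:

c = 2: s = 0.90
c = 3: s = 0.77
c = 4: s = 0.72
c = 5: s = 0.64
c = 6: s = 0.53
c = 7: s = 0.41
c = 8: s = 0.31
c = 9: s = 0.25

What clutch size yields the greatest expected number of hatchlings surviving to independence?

5

Expected hatchlings surviving to independence = c × s(c):
  c=2: 2 × 0.90 = 1.800
  c=3: 3 × 0.77 = 2.310
  c=4: 4 × 0.72 = 2.880
  c=5: 5 × 0.64 = 3.200
  c=6: 6 × 0.53 = 3.180
  c=7: 7 × 0.41 = 2.870
  c=8: 8 × 0.31 = 2.480
  c=9: 9 × 0.25 = 2.250
Maximum at c = 5 (3.200 hatchlings surviving to independence).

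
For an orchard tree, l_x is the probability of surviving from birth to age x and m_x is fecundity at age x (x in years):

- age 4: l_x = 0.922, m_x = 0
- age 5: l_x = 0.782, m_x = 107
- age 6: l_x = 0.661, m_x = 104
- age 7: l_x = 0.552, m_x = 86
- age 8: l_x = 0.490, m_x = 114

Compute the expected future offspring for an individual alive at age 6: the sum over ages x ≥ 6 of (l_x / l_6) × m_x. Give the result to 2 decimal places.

l_6 = 0.661. Conditional survival from age 6 to x is l_x / l_6.
  x=6: (0.661/0.661) × 104 = 104.0000
  x=7: (0.552/0.661) × 86 = 71.8185
  x=8: (0.490/0.661) × 114 = 84.5083
Sum = 104.0000 + 71.8185 + 84.5083 = 260.3268

260.33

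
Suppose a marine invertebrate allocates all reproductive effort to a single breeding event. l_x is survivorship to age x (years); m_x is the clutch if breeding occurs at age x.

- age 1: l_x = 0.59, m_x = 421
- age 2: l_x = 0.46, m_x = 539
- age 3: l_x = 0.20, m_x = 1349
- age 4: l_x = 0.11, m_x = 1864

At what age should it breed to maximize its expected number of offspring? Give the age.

Expected offspring if breeding at age x = l_x × m_x:
  age 1: 0.59 × 421 = 248.390
  age 2: 0.46 × 539 = 247.940
  age 3: 0.20 × 1349 = 269.800
  age 4: 0.11 × 1864 = 205.040
Maximum at age 3 (269.800).

3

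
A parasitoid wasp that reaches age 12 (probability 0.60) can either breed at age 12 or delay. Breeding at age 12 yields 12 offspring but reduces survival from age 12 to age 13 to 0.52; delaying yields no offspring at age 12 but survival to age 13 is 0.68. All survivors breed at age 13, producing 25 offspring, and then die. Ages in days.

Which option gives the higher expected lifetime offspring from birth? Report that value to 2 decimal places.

breed at age 12: R₀ = 0.60 × (12 + 0.52 × 25) = 0.60 × 25.0000 = 15.0000
delay to age 13: R₀ = 0.60 × (0.68 × 25) = 0.60 × 17.0000 = 10.2000
Higher: breed at age 12 (15.0000).

15.00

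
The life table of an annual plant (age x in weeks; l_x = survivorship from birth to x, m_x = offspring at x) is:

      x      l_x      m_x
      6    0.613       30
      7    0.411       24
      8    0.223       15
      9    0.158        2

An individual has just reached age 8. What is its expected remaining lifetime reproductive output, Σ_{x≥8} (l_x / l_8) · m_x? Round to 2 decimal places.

l_8 = 0.223. Conditional survival from age 8 to x is l_x / l_8.
  x=8: (0.223/0.223) × 15 = 15.0000
  x=9: (0.158/0.223) × 2 = 1.4170
Sum = 15.0000 + 1.4170 = 16.4170

16.42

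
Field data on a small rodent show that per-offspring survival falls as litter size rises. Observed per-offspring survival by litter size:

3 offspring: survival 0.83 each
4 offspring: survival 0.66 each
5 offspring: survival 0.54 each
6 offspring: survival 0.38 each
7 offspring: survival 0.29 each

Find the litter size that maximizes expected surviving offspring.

5

Expected surviving offspring = c × s(c):
  c=3: 3 × 0.83 = 2.490
  c=4: 4 × 0.66 = 2.640
  c=5: 5 × 0.54 = 2.700
  c=6: 6 × 0.38 = 2.280
  c=7: 7 × 0.29 = 2.030
Maximum at c = 5 (2.700 surviving offspring).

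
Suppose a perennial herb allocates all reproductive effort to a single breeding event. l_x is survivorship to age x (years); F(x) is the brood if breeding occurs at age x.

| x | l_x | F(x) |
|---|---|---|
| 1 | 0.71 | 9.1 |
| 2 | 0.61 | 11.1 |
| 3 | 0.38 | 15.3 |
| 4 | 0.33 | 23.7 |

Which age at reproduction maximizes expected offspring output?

4

Expected offspring if breeding at age x = l_x × F(x):
  age 1: 0.71 × 9.1 = 6.461
  age 2: 0.61 × 11.1 = 6.771
  age 3: 0.38 × 15.3 = 5.814
  age 4: 0.33 × 23.7 = 7.821
Maximum at age 4 (7.821).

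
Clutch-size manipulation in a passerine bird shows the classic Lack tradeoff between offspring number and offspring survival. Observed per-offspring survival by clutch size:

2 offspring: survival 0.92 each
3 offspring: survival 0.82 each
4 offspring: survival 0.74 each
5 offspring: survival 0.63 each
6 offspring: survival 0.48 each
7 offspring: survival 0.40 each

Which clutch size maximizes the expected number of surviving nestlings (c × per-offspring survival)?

5

Expected surviving nestlings = c × s(c):
  c=2: 2 × 0.92 = 1.840
  c=3: 3 × 0.82 = 2.460
  c=4: 4 × 0.74 = 2.960
  c=5: 5 × 0.63 = 3.150
  c=6: 6 × 0.48 = 2.880
  c=7: 7 × 0.40 = 2.800
Maximum at c = 5 (3.150 surviving nestlings).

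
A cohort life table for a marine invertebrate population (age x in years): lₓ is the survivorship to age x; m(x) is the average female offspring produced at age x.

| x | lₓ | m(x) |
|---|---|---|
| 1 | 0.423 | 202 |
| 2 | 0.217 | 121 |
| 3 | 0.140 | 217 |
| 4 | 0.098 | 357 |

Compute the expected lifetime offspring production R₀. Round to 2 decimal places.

177.07

R₀ = Σ lₓ m(x):
  age 1: 0.423 × 202 = 85.4460
  age 2: 0.217 × 121 = 26.2570
  age 3: 0.140 × 217 = 30.3800
  age 4: 0.098 × 357 = 34.9860
R₀ = 85.4460 + 26.2570 + 30.3800 + 34.9860 = 177.0690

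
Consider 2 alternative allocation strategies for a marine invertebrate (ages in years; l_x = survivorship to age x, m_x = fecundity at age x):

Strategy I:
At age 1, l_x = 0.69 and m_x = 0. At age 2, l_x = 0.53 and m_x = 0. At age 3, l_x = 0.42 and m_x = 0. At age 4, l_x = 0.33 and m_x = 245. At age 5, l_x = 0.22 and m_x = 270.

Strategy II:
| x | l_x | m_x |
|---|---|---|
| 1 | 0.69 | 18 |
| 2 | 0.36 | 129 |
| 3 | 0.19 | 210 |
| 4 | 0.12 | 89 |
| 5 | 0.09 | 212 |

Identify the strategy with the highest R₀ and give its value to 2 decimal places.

Strategy I: R₀ = 0.69×0 + 0.53×0 + 0.42×0 + 0.33×245 + 0.22×270 = 140.2500
Strategy II: R₀ = 0.69×18 + 0.36×129 + 0.19×210 + 0.12×89 + 0.09×212 = 128.5200
Highest R₀: strategy I with 140.2500.

140.25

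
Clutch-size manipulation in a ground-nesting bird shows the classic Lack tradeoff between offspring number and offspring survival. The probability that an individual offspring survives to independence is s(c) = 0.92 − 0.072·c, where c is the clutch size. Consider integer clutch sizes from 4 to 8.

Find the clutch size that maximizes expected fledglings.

6

Expected fledglings = c × s(c):
  c=4: 4 × 0.632 = 2.528
  c=5: 5 × 0.560 = 2.800
  c=6: 6 × 0.488 = 2.928
  c=7: 7 × 0.416 = 2.912
  c=8: 8 × 0.344 = 2.752
Maximum at c = 6 (2.928 fledglings).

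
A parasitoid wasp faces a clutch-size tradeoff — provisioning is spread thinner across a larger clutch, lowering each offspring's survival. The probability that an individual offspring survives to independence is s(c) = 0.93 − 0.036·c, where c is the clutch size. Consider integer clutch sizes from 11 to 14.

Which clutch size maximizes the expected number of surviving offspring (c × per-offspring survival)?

Expected surviving offspring = c × s(c):
  c=11: 11 × 0.534 = 5.874
  c=12: 12 × 0.498 = 5.976
  c=13: 13 × 0.462 = 6.006
  c=14: 14 × 0.426 = 5.964
Maximum at c = 13 (6.006 surviving offspring).

13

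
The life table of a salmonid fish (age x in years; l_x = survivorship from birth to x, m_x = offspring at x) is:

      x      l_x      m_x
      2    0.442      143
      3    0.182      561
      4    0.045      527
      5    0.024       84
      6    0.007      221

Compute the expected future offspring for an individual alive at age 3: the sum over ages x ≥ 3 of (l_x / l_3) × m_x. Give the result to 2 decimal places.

710.88

l_3 = 0.182. Conditional survival from age 3 to x is l_x / l_3.
  x=3: (0.182/0.182) × 561 = 561.0000
  x=4: (0.045/0.182) × 527 = 130.3022
  x=5: (0.024/0.182) × 84 = 11.0769
  x=6: (0.007/0.182) × 221 = 8.5000
Sum = 561.0000 + 130.3022 + 11.0769 + 8.5000 = 710.8791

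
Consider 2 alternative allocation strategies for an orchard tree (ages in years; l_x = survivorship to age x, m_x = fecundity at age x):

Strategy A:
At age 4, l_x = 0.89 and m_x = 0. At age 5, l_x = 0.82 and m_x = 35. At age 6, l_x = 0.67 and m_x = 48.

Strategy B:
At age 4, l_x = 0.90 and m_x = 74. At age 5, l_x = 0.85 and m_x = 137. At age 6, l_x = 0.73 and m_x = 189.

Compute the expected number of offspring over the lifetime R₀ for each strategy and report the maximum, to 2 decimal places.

321.02

Strategy A: R₀ = 0.89×0 + 0.82×35 + 0.67×48 = 60.8600
Strategy B: R₀ = 0.90×74 + 0.85×137 + 0.73×189 = 321.0200
Highest R₀: strategy B with 321.0200.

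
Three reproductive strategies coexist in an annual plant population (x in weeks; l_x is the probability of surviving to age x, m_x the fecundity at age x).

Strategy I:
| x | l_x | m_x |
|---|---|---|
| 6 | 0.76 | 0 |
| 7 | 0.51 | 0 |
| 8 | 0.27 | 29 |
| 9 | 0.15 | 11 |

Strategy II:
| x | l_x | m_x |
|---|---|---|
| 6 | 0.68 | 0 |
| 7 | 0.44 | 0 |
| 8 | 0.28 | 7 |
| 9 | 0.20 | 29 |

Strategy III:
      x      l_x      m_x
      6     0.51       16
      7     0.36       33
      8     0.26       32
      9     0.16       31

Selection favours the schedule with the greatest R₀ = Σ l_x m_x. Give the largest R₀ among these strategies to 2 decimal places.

33.32

Strategy I: R₀ = 0.76×0 + 0.51×0 + 0.27×29 + 0.15×11 = 9.4800
Strategy II: R₀ = 0.68×0 + 0.44×0 + 0.28×7 + 0.20×29 = 7.7600
Strategy III: R₀ = 0.51×16 + 0.36×33 + 0.26×32 + 0.16×31 = 33.3200
Highest R₀: strategy III with 33.3200.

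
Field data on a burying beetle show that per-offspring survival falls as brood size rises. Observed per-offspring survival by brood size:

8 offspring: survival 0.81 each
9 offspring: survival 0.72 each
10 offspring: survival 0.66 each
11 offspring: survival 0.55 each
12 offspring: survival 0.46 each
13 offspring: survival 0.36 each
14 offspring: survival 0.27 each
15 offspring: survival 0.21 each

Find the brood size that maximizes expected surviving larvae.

Expected surviving larvae = c × s(c):
  c=8: 8 × 0.81 = 6.480
  c=9: 9 × 0.72 = 6.480
  c=10: 10 × 0.66 = 6.600
  c=11: 11 × 0.55 = 6.050
  c=12: 12 × 0.46 = 5.520
  c=13: 13 × 0.36 = 4.680
  c=14: 14 × 0.27 = 3.780
  c=15: 15 × 0.21 = 3.150
Maximum at c = 10 (6.600 surviving larvae).

10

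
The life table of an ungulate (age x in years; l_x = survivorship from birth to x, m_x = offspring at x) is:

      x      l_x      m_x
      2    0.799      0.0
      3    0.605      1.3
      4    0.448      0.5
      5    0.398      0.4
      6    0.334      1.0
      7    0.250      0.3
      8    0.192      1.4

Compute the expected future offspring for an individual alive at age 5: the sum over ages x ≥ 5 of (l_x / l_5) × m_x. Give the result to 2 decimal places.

2.10

l_5 = 0.398. Conditional survival from age 5 to x is l_x / l_5.
  x=5: (0.398/0.398) × 0.4 = 0.4000
  x=6: (0.334/0.398) × 1.0 = 0.8392
  x=7: (0.250/0.398) × 0.3 = 0.1884
  x=8: (0.192/0.398) × 1.4 = 0.6754
Sum = 0.4000 + 0.8392 + 0.1884 + 0.6754 = 2.1030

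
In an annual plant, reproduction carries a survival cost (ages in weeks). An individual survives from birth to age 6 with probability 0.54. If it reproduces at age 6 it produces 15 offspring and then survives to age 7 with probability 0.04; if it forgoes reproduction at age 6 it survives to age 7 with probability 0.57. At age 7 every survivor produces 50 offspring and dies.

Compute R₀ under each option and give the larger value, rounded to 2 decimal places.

15.39

breed at age 6: R₀ = 0.54 × (15 + 0.04 × 50) = 0.54 × 17.0000 = 9.1800
delay to age 7: R₀ = 0.54 × (0.57 × 50) = 0.54 × 28.5000 = 15.3900
Higher: delay to age 7 (15.3900).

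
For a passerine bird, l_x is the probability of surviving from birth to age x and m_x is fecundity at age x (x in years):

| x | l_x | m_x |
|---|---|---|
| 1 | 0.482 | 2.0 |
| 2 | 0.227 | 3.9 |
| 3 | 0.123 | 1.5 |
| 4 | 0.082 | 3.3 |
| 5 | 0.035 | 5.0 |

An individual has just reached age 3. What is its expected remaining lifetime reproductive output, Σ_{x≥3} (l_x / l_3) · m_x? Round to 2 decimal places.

l_3 = 0.123. Conditional survival from age 3 to x is l_x / l_3.
  x=3: (0.123/0.123) × 1.5 = 1.5000
  x=4: (0.082/0.123) × 3.3 = 2.2000
  x=5: (0.035/0.123) × 5.0 = 1.4228
Sum = 1.5000 + 2.2000 + 1.4228 = 5.1228

5.12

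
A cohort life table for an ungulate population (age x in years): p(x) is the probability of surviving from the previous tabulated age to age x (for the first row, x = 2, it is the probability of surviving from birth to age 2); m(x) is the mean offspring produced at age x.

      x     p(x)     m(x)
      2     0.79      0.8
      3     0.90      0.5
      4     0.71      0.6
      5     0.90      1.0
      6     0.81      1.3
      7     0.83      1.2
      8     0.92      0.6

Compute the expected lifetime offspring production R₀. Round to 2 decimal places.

Survivorship from birth: l_x = p_2·p_3·…·p_x.
  l_2 = 0.79000
  l_3 = 0.71100
  l_4 = 0.50481
  l_5 = 0.45433
  l_6 = 0.36801
  l_7 = 0.30545
  l_8 = 0.28101
R₀ = Σ l_x m(x):
  age 2: 0.79000 × 0.8 = 0.6320
  age 3: 0.71100 × 0.5 = 0.3555
  age 4: 0.50481 × 0.6 = 0.3029
  age 5: 0.45433 × 1.0 = 0.4543
  age 6: 0.36801 × 1.3 = 0.4784
  age 7: 0.30545 × 1.2 = 0.3665
  age 8: 0.28101 × 0.6 = 0.1686
R₀ = 0.6320 + 0.3555 + 0.3029 + 0.4543 + 0.4784 + 0.3665 + 0.1686 = 2.7583

2.76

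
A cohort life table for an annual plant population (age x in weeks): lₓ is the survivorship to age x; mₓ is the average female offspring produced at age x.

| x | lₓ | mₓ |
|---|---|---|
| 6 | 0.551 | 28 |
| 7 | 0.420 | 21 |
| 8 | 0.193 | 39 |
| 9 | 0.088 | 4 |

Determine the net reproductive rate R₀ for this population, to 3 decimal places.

R₀ = Σ lₓ mₓ:
  age 6: 0.551 × 28 = 15.4280
  age 7: 0.420 × 21 = 8.8200
  age 8: 0.193 × 39 = 7.5270
  age 9: 0.088 × 4 = 0.3520
R₀ = 15.4280 + 8.8200 + 7.5270 + 0.3520 = 32.1270

32.127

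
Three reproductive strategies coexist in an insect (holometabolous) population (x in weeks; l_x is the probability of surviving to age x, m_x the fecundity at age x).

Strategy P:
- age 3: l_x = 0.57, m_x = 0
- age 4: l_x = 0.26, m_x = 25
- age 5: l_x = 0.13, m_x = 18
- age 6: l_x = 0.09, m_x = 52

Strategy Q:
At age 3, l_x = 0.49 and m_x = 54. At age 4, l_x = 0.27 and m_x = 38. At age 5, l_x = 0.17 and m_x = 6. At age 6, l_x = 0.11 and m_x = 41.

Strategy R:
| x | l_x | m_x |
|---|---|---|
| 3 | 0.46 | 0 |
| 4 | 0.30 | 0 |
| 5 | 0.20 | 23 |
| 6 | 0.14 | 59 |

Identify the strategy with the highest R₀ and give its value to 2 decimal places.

Strategy P: R₀ = 0.57×0 + 0.26×25 + 0.13×18 + 0.09×52 = 13.5200
Strategy Q: R₀ = 0.49×54 + 0.27×38 + 0.17×6 + 0.11×41 = 42.2500
Strategy R: R₀ = 0.46×0 + 0.30×0 + 0.20×23 + 0.14×59 = 12.8600
Highest R₀: strategy Q with 42.2500.

42.25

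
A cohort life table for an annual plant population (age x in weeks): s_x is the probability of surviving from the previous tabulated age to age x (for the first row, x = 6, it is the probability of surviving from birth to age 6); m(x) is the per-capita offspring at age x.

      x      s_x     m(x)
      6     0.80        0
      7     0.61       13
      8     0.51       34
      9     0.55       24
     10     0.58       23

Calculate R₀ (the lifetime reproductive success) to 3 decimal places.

19.917

Survivorship from birth: l_x = s_6·s_7·…·s_x.
  l_6 = 0.80000
  l_7 = 0.48800
  l_8 = 0.24888
  l_9 = 0.13688
  l_10 = 0.07939
R₀ = Σ l_x m(x):
  age 6: 0.80000 × 0 = 0.0000
  age 7: 0.48800 × 13 = 6.3440
  age 8: 0.24888 × 34 = 8.4619
  age 9: 0.13688 × 24 = 3.2851
  age 10: 0.07939 × 23 = 1.8260
R₀ = 0.0000 + 6.3440 + 8.4619 + 3.2851 + 1.8260 = 19.9170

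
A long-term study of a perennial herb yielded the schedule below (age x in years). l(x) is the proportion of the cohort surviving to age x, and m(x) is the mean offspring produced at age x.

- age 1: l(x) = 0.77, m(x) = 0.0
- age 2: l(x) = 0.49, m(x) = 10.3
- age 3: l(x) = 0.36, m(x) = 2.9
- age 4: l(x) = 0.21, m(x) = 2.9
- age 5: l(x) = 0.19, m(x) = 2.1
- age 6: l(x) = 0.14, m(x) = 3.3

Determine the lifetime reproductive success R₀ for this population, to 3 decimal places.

R₀ = Σ l(x) m(x):
  age 1: 0.77 × 0.0 = 0.0000
  age 2: 0.49 × 10.3 = 5.0470
  age 3: 0.36 × 2.9 = 1.0440
  age 4: 0.21 × 2.9 = 0.6090
  age 5: 0.19 × 2.1 = 0.3990
  age 6: 0.14 × 3.3 = 0.4620
R₀ = 0.0000 + 5.0470 + 1.0440 + 0.6090 + 0.3990 + 0.4620 = 7.5610

7.561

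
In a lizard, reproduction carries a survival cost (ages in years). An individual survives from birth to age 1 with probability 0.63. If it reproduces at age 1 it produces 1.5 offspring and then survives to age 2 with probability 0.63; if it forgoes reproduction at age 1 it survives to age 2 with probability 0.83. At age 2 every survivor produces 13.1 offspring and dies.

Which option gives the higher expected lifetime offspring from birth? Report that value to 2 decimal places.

breed at age 1: R₀ = 0.63 × (1.5 + 0.63 × 13.1) = 0.63 × 9.7530 = 6.1444
delay to age 2: R₀ = 0.63 × (0.83 × 13.1) = 0.63 × 10.8730 = 6.8500
Higher: delay to age 2 (6.8500).

6.85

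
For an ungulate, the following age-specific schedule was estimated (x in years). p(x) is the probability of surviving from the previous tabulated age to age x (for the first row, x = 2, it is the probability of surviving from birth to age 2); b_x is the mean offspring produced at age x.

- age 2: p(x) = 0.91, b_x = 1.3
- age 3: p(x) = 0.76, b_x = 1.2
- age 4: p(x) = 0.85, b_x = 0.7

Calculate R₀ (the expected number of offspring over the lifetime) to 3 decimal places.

2.424

Survivorship from birth: l_x = p_2·p_3·…·p_x.
  l_2 = 0.91000
  l_3 = 0.69160
  l_4 = 0.58786
R₀ = Σ l_x b_x:
  age 2: 0.91000 × 1.3 = 1.1830
  age 3: 0.69160 × 1.2 = 0.8299
  age 4: 0.58786 × 0.7 = 0.4115
R₀ = 1.1830 + 0.8299 + 0.4115 = 2.4244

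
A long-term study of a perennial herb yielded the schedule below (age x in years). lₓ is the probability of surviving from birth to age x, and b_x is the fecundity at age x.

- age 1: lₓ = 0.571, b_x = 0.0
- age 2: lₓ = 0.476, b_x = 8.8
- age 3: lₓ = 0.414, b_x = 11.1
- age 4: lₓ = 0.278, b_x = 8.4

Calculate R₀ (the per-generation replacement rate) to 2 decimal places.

11.12

R₀ = Σ lₓ b_x:
  age 1: 0.571 × 0.0 = 0.0000
  age 2: 0.476 × 8.8 = 4.1888
  age 3: 0.414 × 11.1 = 4.5954
  age 4: 0.278 × 8.4 = 2.3352
R₀ = 0.0000 + 4.1888 + 4.5954 + 2.3352 = 11.1194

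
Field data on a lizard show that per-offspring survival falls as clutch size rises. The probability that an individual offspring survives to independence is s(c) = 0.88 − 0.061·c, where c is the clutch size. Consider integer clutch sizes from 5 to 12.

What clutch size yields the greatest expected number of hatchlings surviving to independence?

7

Expected hatchlings surviving to independence = c × s(c):
  c=5: 5 × 0.575 = 2.875
  c=6: 6 × 0.514 = 3.084
  c=7: 7 × 0.453 = 3.171
  c=8: 8 × 0.392 = 3.136
  c=9: 9 × 0.331 = 2.979
  c=10: 10 × 0.270 = 2.700
  c=11: 11 × 0.209 = 2.299
  c=12: 12 × 0.148 = 1.776
Maximum at c = 7 (3.171 hatchlings surviving to independence).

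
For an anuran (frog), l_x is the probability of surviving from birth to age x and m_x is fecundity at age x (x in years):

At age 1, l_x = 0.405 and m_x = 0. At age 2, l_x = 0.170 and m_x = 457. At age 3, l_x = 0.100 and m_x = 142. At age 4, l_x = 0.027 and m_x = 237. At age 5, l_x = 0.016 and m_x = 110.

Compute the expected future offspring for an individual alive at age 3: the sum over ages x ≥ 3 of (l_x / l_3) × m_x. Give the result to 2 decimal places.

223.59

l_3 = 0.100. Conditional survival from age 3 to x is l_x / l_3.
  x=3: (0.100/0.100) × 142 = 142.0000
  x=4: (0.027/0.100) × 237 = 63.9900
  x=5: (0.016/0.100) × 110 = 17.6000
Sum = 142.0000 + 63.9900 + 17.6000 = 223.5900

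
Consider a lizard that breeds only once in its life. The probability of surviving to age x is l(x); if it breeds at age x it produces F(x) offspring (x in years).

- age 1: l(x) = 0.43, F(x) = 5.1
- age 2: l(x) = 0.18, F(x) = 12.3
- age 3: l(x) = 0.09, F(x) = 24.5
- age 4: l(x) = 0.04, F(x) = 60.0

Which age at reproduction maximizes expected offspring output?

4

Expected offspring if breeding at age x = l(x) × F(x):
  age 1: 0.43 × 5.1 = 2.193
  age 2: 0.18 × 12.3 = 2.214
  age 3: 0.09 × 24.5 = 2.205
  age 4: 0.04 × 60.0 = 2.400
Maximum at age 4 (2.400).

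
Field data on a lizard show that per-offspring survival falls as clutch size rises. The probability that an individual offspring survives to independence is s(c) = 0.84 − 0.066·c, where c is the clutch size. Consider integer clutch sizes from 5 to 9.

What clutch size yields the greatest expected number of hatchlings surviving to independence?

6

Expected hatchlings surviving to independence = c × s(c):
  c=5: 5 × 0.510 = 2.550
  c=6: 6 × 0.444 = 2.664
  c=7: 7 × 0.378 = 2.646
  c=8: 8 × 0.312 = 2.496
  c=9: 9 × 0.246 = 2.214
Maximum at c = 6 (2.664 hatchlings surviving to independence).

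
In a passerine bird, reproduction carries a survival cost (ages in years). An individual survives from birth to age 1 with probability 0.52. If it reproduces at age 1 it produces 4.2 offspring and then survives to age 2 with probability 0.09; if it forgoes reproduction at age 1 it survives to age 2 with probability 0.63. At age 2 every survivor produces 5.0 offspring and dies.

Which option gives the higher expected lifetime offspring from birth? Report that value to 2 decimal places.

2.42

breed at age 1: R₀ = 0.52 × (4.2 + 0.09 × 5.0) = 0.52 × 4.6500 = 2.4180
delay to age 2: R₀ = 0.52 × (0.63 × 5.0) = 0.52 × 3.1500 = 1.6380
Higher: breed at age 1 (2.4180).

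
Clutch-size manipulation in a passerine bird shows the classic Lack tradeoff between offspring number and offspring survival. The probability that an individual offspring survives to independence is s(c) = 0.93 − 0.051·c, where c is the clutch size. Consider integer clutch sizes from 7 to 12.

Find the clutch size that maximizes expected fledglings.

Expected fledglings = c × s(c):
  c=7: 7 × 0.573 = 4.011
  c=8: 8 × 0.522 = 4.176
  c=9: 9 × 0.471 = 4.239
  c=10: 10 × 0.420 = 4.200
  c=11: 11 × 0.369 = 4.059
  c=12: 12 × 0.318 = 3.816
Maximum at c = 9 (4.239 fledglings).

9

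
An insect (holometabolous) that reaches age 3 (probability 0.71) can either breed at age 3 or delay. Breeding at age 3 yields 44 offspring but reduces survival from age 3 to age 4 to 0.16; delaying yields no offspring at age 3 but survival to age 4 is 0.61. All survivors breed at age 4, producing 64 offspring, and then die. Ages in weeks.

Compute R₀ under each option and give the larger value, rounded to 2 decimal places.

38.51

breed at age 3: R₀ = 0.71 × (44 + 0.16 × 64) = 0.71 × 54.2400 = 38.5104
delay to age 4: R₀ = 0.71 × (0.61 × 64) = 0.71 × 39.0400 = 27.7184
Higher: breed at age 3 (38.5104).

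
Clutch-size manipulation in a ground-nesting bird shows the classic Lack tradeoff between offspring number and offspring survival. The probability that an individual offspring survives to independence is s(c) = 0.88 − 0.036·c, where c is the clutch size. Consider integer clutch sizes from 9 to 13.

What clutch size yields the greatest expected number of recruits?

12

Expected recruits = c × s(c):
  c=9: 9 × 0.556 = 5.004
  c=10: 10 × 0.520 = 5.200
  c=11: 11 × 0.484 = 5.324
  c=12: 12 × 0.448 = 5.376
  c=13: 13 × 0.412 = 5.356
Maximum at c = 12 (5.376 recruits).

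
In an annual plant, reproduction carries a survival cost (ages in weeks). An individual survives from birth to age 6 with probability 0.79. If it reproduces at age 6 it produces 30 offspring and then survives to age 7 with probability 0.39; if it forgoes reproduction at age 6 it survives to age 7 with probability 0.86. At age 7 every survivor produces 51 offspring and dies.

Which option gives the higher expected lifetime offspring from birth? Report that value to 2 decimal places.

39.41

breed at age 6: R₀ = 0.79 × (30 + 0.39 × 51) = 0.79 × 49.8900 = 39.4131
delay to age 7: R₀ = 0.79 × (0.86 × 51) = 0.79 × 43.8600 = 34.6494
Higher: breed at age 6 (39.4131).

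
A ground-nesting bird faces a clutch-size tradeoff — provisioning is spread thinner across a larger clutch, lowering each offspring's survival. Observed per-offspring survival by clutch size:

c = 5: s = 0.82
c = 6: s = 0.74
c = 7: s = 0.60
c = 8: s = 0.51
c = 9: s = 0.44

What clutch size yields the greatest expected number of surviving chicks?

6

Expected surviving chicks = c × s(c):
  c=5: 5 × 0.82 = 4.100
  c=6: 6 × 0.74 = 4.440
  c=7: 7 × 0.60 = 4.200
  c=8: 8 × 0.51 = 4.080
  c=9: 9 × 0.44 = 3.960
Maximum at c = 6 (4.440 surviving chicks).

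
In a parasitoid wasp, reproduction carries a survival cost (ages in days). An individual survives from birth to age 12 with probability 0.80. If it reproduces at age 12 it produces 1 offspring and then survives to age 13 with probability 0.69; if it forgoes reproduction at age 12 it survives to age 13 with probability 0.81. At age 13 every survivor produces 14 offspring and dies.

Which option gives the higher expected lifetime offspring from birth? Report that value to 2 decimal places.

breed at age 12: R₀ = 0.80 × (1 + 0.69 × 14) = 0.80 × 10.6600 = 8.5280
delay to age 13: R₀ = 0.80 × (0.81 × 14) = 0.80 × 11.3400 = 9.0720
Higher: delay to age 13 (9.0720).

9.07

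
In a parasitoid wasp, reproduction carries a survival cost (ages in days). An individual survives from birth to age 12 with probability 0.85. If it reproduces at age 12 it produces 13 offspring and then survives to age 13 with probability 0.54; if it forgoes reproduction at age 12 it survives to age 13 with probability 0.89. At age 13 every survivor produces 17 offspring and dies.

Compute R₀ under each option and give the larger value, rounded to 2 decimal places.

18.85

breed at age 12: R₀ = 0.85 × (13 + 0.54 × 17) = 0.85 × 22.1800 = 18.8530
delay to age 13: R₀ = 0.85 × (0.89 × 17) = 0.85 × 15.1300 = 12.8605
Higher: breed at age 12 (18.8530).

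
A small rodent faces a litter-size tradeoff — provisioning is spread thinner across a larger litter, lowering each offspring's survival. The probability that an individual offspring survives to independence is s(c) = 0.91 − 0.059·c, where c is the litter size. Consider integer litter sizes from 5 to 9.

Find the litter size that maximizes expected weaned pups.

Expected weaned pups = c × s(c):
  c=5: 5 × 0.615 = 3.075
  c=6: 6 × 0.556 = 3.336
  c=7: 7 × 0.497 = 3.479
  c=8: 8 × 0.438 = 3.504
  c=9: 9 × 0.379 = 3.411
Maximum at c = 8 (3.504 weaned pups).

8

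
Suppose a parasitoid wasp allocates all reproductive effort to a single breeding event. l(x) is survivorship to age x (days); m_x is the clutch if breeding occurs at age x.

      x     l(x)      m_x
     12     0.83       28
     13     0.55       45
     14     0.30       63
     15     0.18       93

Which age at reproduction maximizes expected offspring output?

13

Expected offspring if breeding at age x = l(x) × m_x:
  age 12: 0.83 × 28 = 23.240
  age 13: 0.55 × 45 = 24.750
  age 14: 0.30 × 63 = 18.900
  age 15: 0.18 × 93 = 16.740
Maximum at age 13 (24.750).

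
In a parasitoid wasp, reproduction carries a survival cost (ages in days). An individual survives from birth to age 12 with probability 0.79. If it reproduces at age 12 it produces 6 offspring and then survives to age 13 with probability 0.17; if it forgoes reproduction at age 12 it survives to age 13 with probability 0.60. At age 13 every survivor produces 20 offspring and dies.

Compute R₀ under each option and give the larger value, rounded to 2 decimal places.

9.48

breed at age 12: R₀ = 0.79 × (6 + 0.17 × 20) = 0.79 × 9.4000 = 7.4260
delay to age 13: R₀ = 0.79 × (0.60 × 20) = 0.79 × 12.0000 = 9.4800
Higher: delay to age 13 (9.4800).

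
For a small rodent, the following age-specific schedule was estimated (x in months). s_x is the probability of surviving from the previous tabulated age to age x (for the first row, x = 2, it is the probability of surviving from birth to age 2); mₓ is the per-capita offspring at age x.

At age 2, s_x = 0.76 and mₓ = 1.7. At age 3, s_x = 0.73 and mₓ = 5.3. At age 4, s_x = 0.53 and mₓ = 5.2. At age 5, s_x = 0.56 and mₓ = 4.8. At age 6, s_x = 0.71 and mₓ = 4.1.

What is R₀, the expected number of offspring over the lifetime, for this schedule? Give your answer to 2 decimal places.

7.03

Survivorship from birth: l_x = s_2·s_3·…·s_x.
  l_2 = 0.76000
  l_3 = 0.55480
  l_4 = 0.29404
  l_5 = 0.16466
  l_6 = 0.11691
R₀ = Σ l_x mₓ:
  age 2: 0.76000 × 1.7 = 1.2920
  age 3: 0.55480 × 5.3 = 2.9404
  age 4: 0.29404 × 5.2 = 1.5290
  age 5: 0.16466 × 4.8 = 0.7904
  age 6: 0.11691 × 4.1 = 0.4793
R₀ = 1.2920 + 2.9404 + 1.5290 + 0.7904 + 0.4793 = 7.0311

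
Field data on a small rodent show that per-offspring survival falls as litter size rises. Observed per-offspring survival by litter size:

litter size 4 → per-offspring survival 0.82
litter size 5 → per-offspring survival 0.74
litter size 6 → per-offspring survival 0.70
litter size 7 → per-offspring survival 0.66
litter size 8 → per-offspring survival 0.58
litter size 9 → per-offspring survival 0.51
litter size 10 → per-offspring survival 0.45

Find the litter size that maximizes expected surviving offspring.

Expected surviving offspring = c × s(c):
  c=4: 4 × 0.82 = 3.280
  c=5: 5 × 0.74 = 3.700
  c=6: 6 × 0.70 = 4.200
  c=7: 7 × 0.66 = 4.620
  c=8: 8 × 0.58 = 4.640
  c=9: 9 × 0.51 = 4.590
  c=10: 10 × 0.45 = 4.500
Maximum at c = 8 (4.640 surviving offspring).

8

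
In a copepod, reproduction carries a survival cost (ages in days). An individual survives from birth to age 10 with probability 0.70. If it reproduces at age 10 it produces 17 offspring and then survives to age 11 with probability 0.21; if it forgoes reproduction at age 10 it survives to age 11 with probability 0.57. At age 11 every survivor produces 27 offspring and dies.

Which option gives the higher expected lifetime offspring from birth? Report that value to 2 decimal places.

15.87

breed at age 10: R₀ = 0.70 × (17 + 0.21 × 27) = 0.70 × 22.6700 = 15.8690
delay to age 11: R₀ = 0.70 × (0.57 × 27) = 0.70 × 15.3900 = 10.7730
Higher: breed at age 10 (15.8690).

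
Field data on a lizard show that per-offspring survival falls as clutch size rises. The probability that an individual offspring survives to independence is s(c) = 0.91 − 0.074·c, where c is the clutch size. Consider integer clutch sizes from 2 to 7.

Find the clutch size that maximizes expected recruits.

6

Expected recruits = c × s(c):
  c=2: 2 × 0.762 = 1.524
  c=3: 3 × 0.688 = 2.064
  c=4: 4 × 0.614 = 2.456
  c=5: 5 × 0.540 = 2.700
  c=6: 6 × 0.466 = 2.796
  c=7: 7 × 0.392 = 2.744
Maximum at c = 6 (2.796 recruits).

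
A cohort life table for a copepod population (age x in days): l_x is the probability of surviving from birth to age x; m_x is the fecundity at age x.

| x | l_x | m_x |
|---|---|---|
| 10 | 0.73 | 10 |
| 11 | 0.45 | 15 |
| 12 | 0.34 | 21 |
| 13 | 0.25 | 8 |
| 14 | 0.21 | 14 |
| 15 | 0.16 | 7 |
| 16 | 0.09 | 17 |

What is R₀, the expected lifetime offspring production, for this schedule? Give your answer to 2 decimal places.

R₀ = Σ l_x m_x:
  age 10: 0.73 × 10 = 7.3000
  age 11: 0.45 × 15 = 6.7500
  age 12: 0.34 × 21 = 7.1400
  age 13: 0.25 × 8 = 2.0000
  age 14: 0.21 × 14 = 2.9400
  age 15: 0.16 × 7 = 1.1200
  age 16: 0.09 × 17 = 1.5300
R₀ = 7.3000 + 6.7500 + 7.1400 + 2.0000 + 2.9400 + 1.1200 + 1.5300 = 28.7800

28.78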